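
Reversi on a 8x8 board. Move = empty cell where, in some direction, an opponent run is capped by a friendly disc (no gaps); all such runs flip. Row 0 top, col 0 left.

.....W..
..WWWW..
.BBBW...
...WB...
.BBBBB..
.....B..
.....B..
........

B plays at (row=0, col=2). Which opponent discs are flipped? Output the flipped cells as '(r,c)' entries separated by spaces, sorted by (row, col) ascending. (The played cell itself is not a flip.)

Dir NW: edge -> no flip
Dir N: edge -> no flip
Dir NE: edge -> no flip
Dir W: first cell '.' (not opp) -> no flip
Dir E: first cell '.' (not opp) -> no flip
Dir SW: first cell '.' (not opp) -> no flip
Dir S: opp run (1,2) capped by B -> flip
Dir SE: opp run (1,3) (2,4), next='.' -> no flip

Answer: (1,2)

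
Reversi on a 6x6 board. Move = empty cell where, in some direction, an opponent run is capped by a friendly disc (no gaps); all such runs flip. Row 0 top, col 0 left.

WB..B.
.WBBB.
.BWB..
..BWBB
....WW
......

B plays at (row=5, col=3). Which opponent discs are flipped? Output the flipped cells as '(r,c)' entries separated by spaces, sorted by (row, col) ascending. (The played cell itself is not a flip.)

Dir NW: first cell '.' (not opp) -> no flip
Dir N: first cell '.' (not opp) -> no flip
Dir NE: opp run (4,4) capped by B -> flip
Dir W: first cell '.' (not opp) -> no flip
Dir E: first cell '.' (not opp) -> no flip
Dir SW: edge -> no flip
Dir S: edge -> no flip
Dir SE: edge -> no flip

Answer: (4,4)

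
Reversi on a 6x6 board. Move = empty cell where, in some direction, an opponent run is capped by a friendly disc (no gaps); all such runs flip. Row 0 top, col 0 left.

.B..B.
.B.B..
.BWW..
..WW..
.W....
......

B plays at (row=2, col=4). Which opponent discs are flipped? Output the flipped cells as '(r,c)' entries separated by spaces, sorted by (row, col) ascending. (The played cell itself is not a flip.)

Dir NW: first cell 'B' (not opp) -> no flip
Dir N: first cell '.' (not opp) -> no flip
Dir NE: first cell '.' (not opp) -> no flip
Dir W: opp run (2,3) (2,2) capped by B -> flip
Dir E: first cell '.' (not opp) -> no flip
Dir SW: opp run (3,3), next='.' -> no flip
Dir S: first cell '.' (not opp) -> no flip
Dir SE: first cell '.' (not opp) -> no flip

Answer: (2,2) (2,3)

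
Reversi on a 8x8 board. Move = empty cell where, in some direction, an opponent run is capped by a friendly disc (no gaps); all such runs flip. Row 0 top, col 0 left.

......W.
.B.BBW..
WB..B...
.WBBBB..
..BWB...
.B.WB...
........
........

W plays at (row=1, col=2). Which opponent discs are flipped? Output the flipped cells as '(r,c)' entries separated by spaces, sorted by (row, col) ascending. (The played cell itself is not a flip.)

Answer: (1,3) (1,4)

Derivation:
Dir NW: first cell '.' (not opp) -> no flip
Dir N: first cell '.' (not opp) -> no flip
Dir NE: first cell '.' (not opp) -> no flip
Dir W: opp run (1,1), next='.' -> no flip
Dir E: opp run (1,3) (1,4) capped by W -> flip
Dir SW: opp run (2,1), next='.' -> no flip
Dir S: first cell '.' (not opp) -> no flip
Dir SE: first cell '.' (not opp) -> no flip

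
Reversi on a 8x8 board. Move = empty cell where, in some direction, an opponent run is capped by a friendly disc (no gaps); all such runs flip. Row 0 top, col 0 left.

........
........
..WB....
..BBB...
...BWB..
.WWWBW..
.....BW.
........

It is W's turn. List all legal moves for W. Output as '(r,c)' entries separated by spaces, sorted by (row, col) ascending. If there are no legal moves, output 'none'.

Answer: (1,3) (2,4) (2,5) (3,5) (4,2) (4,6) (6,4) (7,5)

Derivation:
(1,2): no bracket -> illegal
(1,3): flips 3 -> legal
(1,4): no bracket -> illegal
(2,1): no bracket -> illegal
(2,4): flips 2 -> legal
(2,5): flips 2 -> legal
(3,1): no bracket -> illegal
(3,5): flips 1 -> legal
(3,6): no bracket -> illegal
(4,1): no bracket -> illegal
(4,2): flips 2 -> legal
(4,6): flips 1 -> legal
(5,6): no bracket -> illegal
(6,3): no bracket -> illegal
(6,4): flips 2 -> legal
(7,4): no bracket -> illegal
(7,5): flips 1 -> legal
(7,6): no bracket -> illegal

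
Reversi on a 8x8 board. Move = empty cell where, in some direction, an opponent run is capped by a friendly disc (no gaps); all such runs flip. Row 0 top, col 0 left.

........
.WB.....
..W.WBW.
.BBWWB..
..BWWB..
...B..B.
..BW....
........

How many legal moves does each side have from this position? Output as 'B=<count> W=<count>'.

-- B to move --
(0,0): no bracket -> illegal
(0,1): no bracket -> illegal
(0,2): no bracket -> illegal
(1,0): flips 1 -> legal
(1,3): flips 2 -> legal
(1,4): no bracket -> illegal
(1,5): flips 2 -> legal
(1,6): no bracket -> illegal
(1,7): flips 1 -> legal
(2,0): no bracket -> illegal
(2,1): no bracket -> illegal
(2,3): flips 4 -> legal
(2,7): flips 1 -> legal
(3,6): no bracket -> illegal
(3,7): no bracket -> illegal
(5,2): flips 2 -> legal
(5,4): flips 1 -> legal
(5,5): no bracket -> illegal
(6,4): flips 1 -> legal
(7,2): no bracket -> illegal
(7,3): flips 1 -> legal
(7,4): no bracket -> illegal
B mobility = 10
-- W to move --
(0,1): no bracket -> illegal
(0,2): flips 1 -> legal
(0,3): no bracket -> illegal
(1,3): flips 1 -> legal
(1,4): no bracket -> illegal
(1,5): no bracket -> illegal
(1,6): flips 1 -> legal
(2,0): no bracket -> illegal
(2,1): flips 1 -> legal
(2,3): no bracket -> illegal
(3,0): flips 2 -> legal
(3,6): flips 1 -> legal
(4,0): flips 1 -> legal
(4,1): flips 1 -> legal
(4,6): flips 2 -> legal
(4,7): no bracket -> illegal
(5,1): flips 1 -> legal
(5,2): flips 2 -> legal
(5,4): no bracket -> illegal
(5,5): no bracket -> illegal
(5,7): no bracket -> illegal
(6,1): flips 1 -> legal
(6,4): no bracket -> illegal
(6,5): no bracket -> illegal
(6,6): no bracket -> illegal
(6,7): flips 2 -> legal
(7,1): flips 2 -> legal
(7,2): no bracket -> illegal
(7,3): no bracket -> illegal
W mobility = 14

Answer: B=10 W=14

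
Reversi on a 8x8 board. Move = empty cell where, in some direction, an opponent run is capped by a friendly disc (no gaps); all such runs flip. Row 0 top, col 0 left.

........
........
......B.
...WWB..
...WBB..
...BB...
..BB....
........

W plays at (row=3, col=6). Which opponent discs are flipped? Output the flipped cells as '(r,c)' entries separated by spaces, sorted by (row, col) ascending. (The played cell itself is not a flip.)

Dir NW: first cell '.' (not opp) -> no flip
Dir N: opp run (2,6), next='.' -> no flip
Dir NE: first cell '.' (not opp) -> no flip
Dir W: opp run (3,5) capped by W -> flip
Dir E: first cell '.' (not opp) -> no flip
Dir SW: opp run (4,5) (5,4) (6,3), next='.' -> no flip
Dir S: first cell '.' (not opp) -> no flip
Dir SE: first cell '.' (not opp) -> no flip

Answer: (3,5)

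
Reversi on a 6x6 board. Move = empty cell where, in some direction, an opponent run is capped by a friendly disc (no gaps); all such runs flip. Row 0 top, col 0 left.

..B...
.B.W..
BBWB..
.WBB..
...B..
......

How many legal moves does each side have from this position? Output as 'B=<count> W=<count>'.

-- B to move --
(0,3): flips 1 -> legal
(0,4): no bracket -> illegal
(1,2): flips 1 -> legal
(1,4): no bracket -> illegal
(2,4): flips 1 -> legal
(3,0): flips 1 -> legal
(4,0): no bracket -> illegal
(4,1): flips 1 -> legal
(4,2): flips 1 -> legal
B mobility = 6
-- W to move --
(0,0): flips 1 -> legal
(0,1): flips 2 -> legal
(0,3): no bracket -> illegal
(1,0): no bracket -> illegal
(1,2): no bracket -> illegal
(1,4): no bracket -> illegal
(2,4): flips 1 -> legal
(3,0): no bracket -> illegal
(3,4): flips 2 -> legal
(4,1): no bracket -> illegal
(4,2): flips 1 -> legal
(4,4): flips 1 -> legal
(5,2): no bracket -> illegal
(5,3): flips 3 -> legal
(5,4): no bracket -> illegal
W mobility = 7

Answer: B=6 W=7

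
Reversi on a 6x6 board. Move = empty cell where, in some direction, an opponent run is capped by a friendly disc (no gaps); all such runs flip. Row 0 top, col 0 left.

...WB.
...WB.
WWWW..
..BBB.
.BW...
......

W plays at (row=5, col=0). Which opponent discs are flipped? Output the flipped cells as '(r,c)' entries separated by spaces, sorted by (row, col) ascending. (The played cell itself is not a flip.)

Dir NW: edge -> no flip
Dir N: first cell '.' (not opp) -> no flip
Dir NE: opp run (4,1) (3,2) capped by W -> flip
Dir W: edge -> no flip
Dir E: first cell '.' (not opp) -> no flip
Dir SW: edge -> no flip
Dir S: edge -> no flip
Dir SE: edge -> no flip

Answer: (3,2) (4,1)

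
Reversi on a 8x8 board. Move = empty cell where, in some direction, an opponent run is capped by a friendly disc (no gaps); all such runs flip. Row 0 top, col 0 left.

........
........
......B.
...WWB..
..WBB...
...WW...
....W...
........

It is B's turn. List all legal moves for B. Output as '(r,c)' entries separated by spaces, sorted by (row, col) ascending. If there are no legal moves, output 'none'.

(2,2): flips 1 -> legal
(2,3): flips 1 -> legal
(2,4): flips 1 -> legal
(2,5): flips 1 -> legal
(3,1): no bracket -> illegal
(3,2): flips 2 -> legal
(4,1): flips 1 -> legal
(4,5): no bracket -> illegal
(5,1): no bracket -> illegal
(5,2): no bracket -> illegal
(5,5): no bracket -> illegal
(6,2): flips 1 -> legal
(6,3): flips 1 -> legal
(6,5): flips 1 -> legal
(7,3): no bracket -> illegal
(7,4): flips 2 -> legal
(7,5): no bracket -> illegal

Answer: (2,2) (2,3) (2,4) (2,5) (3,2) (4,1) (6,2) (6,3) (6,5) (7,4)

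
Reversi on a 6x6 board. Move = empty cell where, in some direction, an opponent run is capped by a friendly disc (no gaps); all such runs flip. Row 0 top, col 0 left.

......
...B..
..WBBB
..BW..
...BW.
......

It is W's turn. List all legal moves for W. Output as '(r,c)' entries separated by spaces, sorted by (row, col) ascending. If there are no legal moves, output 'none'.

Answer: (0,3) (0,4) (1,5) (3,1) (4,2) (5,3)

Derivation:
(0,2): no bracket -> illegal
(0,3): flips 2 -> legal
(0,4): flips 1 -> legal
(1,2): no bracket -> illegal
(1,4): no bracket -> illegal
(1,5): flips 1 -> legal
(2,1): no bracket -> illegal
(3,1): flips 1 -> legal
(3,4): no bracket -> illegal
(3,5): no bracket -> illegal
(4,1): no bracket -> illegal
(4,2): flips 2 -> legal
(5,2): no bracket -> illegal
(5,3): flips 1 -> legal
(5,4): no bracket -> illegal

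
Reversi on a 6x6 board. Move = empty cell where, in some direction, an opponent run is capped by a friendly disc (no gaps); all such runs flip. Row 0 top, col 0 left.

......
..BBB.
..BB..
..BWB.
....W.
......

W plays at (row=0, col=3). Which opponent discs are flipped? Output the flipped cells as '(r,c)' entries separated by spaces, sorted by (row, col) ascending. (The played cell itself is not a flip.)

Answer: (1,3) (2,3)

Derivation:
Dir NW: edge -> no flip
Dir N: edge -> no flip
Dir NE: edge -> no flip
Dir W: first cell '.' (not opp) -> no flip
Dir E: first cell '.' (not opp) -> no flip
Dir SW: opp run (1,2), next='.' -> no flip
Dir S: opp run (1,3) (2,3) capped by W -> flip
Dir SE: opp run (1,4), next='.' -> no flip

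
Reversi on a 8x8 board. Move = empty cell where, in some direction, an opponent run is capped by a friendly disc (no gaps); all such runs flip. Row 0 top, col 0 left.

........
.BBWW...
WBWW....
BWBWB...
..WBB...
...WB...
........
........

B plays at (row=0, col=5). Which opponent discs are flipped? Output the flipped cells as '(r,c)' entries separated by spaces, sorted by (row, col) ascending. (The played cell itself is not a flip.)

Dir NW: edge -> no flip
Dir N: edge -> no flip
Dir NE: edge -> no flip
Dir W: first cell '.' (not opp) -> no flip
Dir E: first cell '.' (not opp) -> no flip
Dir SW: opp run (1,4) (2,3) capped by B -> flip
Dir S: first cell '.' (not opp) -> no flip
Dir SE: first cell '.' (not opp) -> no flip

Answer: (1,4) (2,3)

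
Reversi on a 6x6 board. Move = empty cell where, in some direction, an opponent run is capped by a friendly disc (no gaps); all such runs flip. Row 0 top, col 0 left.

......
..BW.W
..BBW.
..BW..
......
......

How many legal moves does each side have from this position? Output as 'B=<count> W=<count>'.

Answer: B=7 W=3

Derivation:
-- B to move --
(0,2): no bracket -> illegal
(0,3): flips 1 -> legal
(0,4): flips 1 -> legal
(0,5): no bracket -> illegal
(1,4): flips 1 -> legal
(2,5): flips 1 -> legal
(3,4): flips 1 -> legal
(3,5): no bracket -> illegal
(4,2): no bracket -> illegal
(4,3): flips 1 -> legal
(4,4): flips 1 -> legal
B mobility = 7
-- W to move --
(0,1): no bracket -> illegal
(0,2): no bracket -> illegal
(0,3): no bracket -> illegal
(1,1): flips 2 -> legal
(1,4): no bracket -> illegal
(2,1): flips 2 -> legal
(3,1): flips 2 -> legal
(3,4): no bracket -> illegal
(4,1): no bracket -> illegal
(4,2): no bracket -> illegal
(4,3): no bracket -> illegal
W mobility = 3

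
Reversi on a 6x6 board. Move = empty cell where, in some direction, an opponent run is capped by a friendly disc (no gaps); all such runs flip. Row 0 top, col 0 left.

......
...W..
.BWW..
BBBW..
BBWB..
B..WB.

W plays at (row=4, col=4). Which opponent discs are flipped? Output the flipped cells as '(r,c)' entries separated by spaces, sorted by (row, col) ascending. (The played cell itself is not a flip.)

Answer: (4,3)

Derivation:
Dir NW: first cell 'W' (not opp) -> no flip
Dir N: first cell '.' (not opp) -> no flip
Dir NE: first cell '.' (not opp) -> no flip
Dir W: opp run (4,3) capped by W -> flip
Dir E: first cell '.' (not opp) -> no flip
Dir SW: first cell 'W' (not opp) -> no flip
Dir S: opp run (5,4), next=edge -> no flip
Dir SE: first cell '.' (not opp) -> no flip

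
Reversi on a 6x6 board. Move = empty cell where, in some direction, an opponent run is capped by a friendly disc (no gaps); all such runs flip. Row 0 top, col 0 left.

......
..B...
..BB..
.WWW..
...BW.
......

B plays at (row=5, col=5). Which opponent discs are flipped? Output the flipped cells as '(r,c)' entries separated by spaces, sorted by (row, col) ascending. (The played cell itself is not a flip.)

Answer: (3,3) (4,4)

Derivation:
Dir NW: opp run (4,4) (3,3) capped by B -> flip
Dir N: first cell '.' (not opp) -> no flip
Dir NE: edge -> no flip
Dir W: first cell '.' (not opp) -> no flip
Dir E: edge -> no flip
Dir SW: edge -> no flip
Dir S: edge -> no flip
Dir SE: edge -> no flip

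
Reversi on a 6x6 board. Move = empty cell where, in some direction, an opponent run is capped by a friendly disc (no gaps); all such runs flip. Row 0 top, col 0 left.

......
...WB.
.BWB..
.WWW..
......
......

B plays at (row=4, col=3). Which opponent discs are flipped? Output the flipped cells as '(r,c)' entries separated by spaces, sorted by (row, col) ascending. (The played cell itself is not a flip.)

Dir NW: opp run (3,2) capped by B -> flip
Dir N: opp run (3,3) capped by B -> flip
Dir NE: first cell '.' (not opp) -> no flip
Dir W: first cell '.' (not opp) -> no flip
Dir E: first cell '.' (not opp) -> no flip
Dir SW: first cell '.' (not opp) -> no flip
Dir S: first cell '.' (not opp) -> no flip
Dir SE: first cell '.' (not opp) -> no flip

Answer: (3,2) (3,3)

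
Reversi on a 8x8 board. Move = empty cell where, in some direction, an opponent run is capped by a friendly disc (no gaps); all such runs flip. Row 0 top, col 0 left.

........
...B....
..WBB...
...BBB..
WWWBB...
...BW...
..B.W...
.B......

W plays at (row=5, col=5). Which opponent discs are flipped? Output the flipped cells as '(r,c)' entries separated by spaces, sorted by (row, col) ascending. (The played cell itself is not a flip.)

Dir NW: opp run (4,4) (3,3) capped by W -> flip
Dir N: first cell '.' (not opp) -> no flip
Dir NE: first cell '.' (not opp) -> no flip
Dir W: first cell 'W' (not opp) -> no flip
Dir E: first cell '.' (not opp) -> no flip
Dir SW: first cell 'W' (not opp) -> no flip
Dir S: first cell '.' (not opp) -> no flip
Dir SE: first cell '.' (not opp) -> no flip

Answer: (3,3) (4,4)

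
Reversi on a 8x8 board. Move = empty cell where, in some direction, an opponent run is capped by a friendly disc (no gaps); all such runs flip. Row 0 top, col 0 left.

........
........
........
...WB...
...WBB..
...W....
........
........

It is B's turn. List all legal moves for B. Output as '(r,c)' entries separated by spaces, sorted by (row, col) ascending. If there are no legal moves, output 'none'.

(2,2): flips 1 -> legal
(2,3): no bracket -> illegal
(2,4): no bracket -> illegal
(3,2): flips 1 -> legal
(4,2): flips 1 -> legal
(5,2): flips 1 -> legal
(5,4): no bracket -> illegal
(6,2): flips 1 -> legal
(6,3): no bracket -> illegal
(6,4): no bracket -> illegal

Answer: (2,2) (3,2) (4,2) (5,2) (6,2)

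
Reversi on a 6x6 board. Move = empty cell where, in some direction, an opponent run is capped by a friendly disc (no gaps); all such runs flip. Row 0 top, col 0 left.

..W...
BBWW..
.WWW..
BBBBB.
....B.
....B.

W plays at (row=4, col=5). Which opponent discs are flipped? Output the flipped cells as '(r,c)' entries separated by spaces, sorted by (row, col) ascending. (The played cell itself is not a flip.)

Answer: (3,4)

Derivation:
Dir NW: opp run (3,4) capped by W -> flip
Dir N: first cell '.' (not opp) -> no flip
Dir NE: edge -> no flip
Dir W: opp run (4,4), next='.' -> no flip
Dir E: edge -> no flip
Dir SW: opp run (5,4), next=edge -> no flip
Dir S: first cell '.' (not opp) -> no flip
Dir SE: edge -> no flip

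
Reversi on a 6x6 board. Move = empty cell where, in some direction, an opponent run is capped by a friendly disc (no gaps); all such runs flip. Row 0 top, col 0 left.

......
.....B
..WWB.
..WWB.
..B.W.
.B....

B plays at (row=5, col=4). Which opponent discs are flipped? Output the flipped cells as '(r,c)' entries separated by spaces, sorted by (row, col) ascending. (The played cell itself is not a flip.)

Answer: (4,4)

Derivation:
Dir NW: first cell '.' (not opp) -> no flip
Dir N: opp run (4,4) capped by B -> flip
Dir NE: first cell '.' (not opp) -> no flip
Dir W: first cell '.' (not opp) -> no flip
Dir E: first cell '.' (not opp) -> no flip
Dir SW: edge -> no flip
Dir S: edge -> no flip
Dir SE: edge -> no flip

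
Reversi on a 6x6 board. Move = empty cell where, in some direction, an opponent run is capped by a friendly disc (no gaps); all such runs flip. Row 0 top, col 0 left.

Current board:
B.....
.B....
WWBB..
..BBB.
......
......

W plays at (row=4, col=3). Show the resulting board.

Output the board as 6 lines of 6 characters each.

Answer: B.....
.B....
WWBB..
..WBB.
...W..
......

Derivation:
Place W at (4,3); scan 8 dirs for brackets.
Dir NW: opp run (3,2) capped by W -> flip
Dir N: opp run (3,3) (2,3), next='.' -> no flip
Dir NE: opp run (3,4), next='.' -> no flip
Dir W: first cell '.' (not opp) -> no flip
Dir E: first cell '.' (not opp) -> no flip
Dir SW: first cell '.' (not opp) -> no flip
Dir S: first cell '.' (not opp) -> no flip
Dir SE: first cell '.' (not opp) -> no flip
All flips: (3,2)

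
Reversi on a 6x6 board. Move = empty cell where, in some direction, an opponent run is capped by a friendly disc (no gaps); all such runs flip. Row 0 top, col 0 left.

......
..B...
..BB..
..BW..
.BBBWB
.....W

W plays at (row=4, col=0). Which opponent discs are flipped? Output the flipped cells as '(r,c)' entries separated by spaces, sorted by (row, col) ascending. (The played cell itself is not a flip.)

Answer: (4,1) (4,2) (4,3)

Derivation:
Dir NW: edge -> no flip
Dir N: first cell '.' (not opp) -> no flip
Dir NE: first cell '.' (not opp) -> no flip
Dir W: edge -> no flip
Dir E: opp run (4,1) (4,2) (4,3) capped by W -> flip
Dir SW: edge -> no flip
Dir S: first cell '.' (not opp) -> no flip
Dir SE: first cell '.' (not opp) -> no flip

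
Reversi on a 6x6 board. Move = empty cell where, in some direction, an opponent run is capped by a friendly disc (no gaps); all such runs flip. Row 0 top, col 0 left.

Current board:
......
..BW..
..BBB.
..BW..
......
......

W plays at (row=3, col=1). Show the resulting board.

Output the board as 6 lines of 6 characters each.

Answer: ......
..BW..
..WBB.
.WWW..
......
......

Derivation:
Place W at (3,1); scan 8 dirs for brackets.
Dir NW: first cell '.' (not opp) -> no flip
Dir N: first cell '.' (not opp) -> no flip
Dir NE: opp run (2,2) capped by W -> flip
Dir W: first cell '.' (not opp) -> no flip
Dir E: opp run (3,2) capped by W -> flip
Dir SW: first cell '.' (not opp) -> no flip
Dir S: first cell '.' (not opp) -> no flip
Dir SE: first cell '.' (not opp) -> no flip
All flips: (2,2) (3,2)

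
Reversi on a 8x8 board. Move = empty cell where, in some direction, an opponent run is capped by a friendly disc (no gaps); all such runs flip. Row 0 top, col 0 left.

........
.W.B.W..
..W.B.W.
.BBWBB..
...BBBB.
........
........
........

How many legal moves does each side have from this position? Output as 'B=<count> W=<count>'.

-- B to move --
(0,0): flips 3 -> legal
(0,1): no bracket -> illegal
(0,2): no bracket -> illegal
(0,4): no bracket -> illegal
(0,5): no bracket -> illegal
(0,6): flips 1 -> legal
(1,0): no bracket -> illegal
(1,2): flips 1 -> legal
(1,4): no bracket -> illegal
(1,6): no bracket -> illegal
(1,7): flips 1 -> legal
(2,0): no bracket -> illegal
(2,1): no bracket -> illegal
(2,3): flips 1 -> legal
(2,5): no bracket -> illegal
(2,7): no bracket -> illegal
(3,6): no bracket -> illegal
(3,7): no bracket -> illegal
(4,2): flips 1 -> legal
B mobility = 6
-- W to move --
(0,2): no bracket -> illegal
(0,3): no bracket -> illegal
(0,4): flips 1 -> legal
(1,2): no bracket -> illegal
(1,4): no bracket -> illegal
(2,0): no bracket -> illegal
(2,1): no bracket -> illegal
(2,3): no bracket -> illegal
(2,5): no bracket -> illegal
(3,0): flips 2 -> legal
(3,6): flips 2 -> legal
(3,7): no bracket -> illegal
(4,0): flips 1 -> legal
(4,1): no bracket -> illegal
(4,2): flips 1 -> legal
(4,7): no bracket -> illegal
(5,2): no bracket -> illegal
(5,3): flips 3 -> legal
(5,4): no bracket -> illegal
(5,5): flips 1 -> legal
(5,6): no bracket -> illegal
(5,7): no bracket -> illegal
W mobility = 7

Answer: B=6 W=7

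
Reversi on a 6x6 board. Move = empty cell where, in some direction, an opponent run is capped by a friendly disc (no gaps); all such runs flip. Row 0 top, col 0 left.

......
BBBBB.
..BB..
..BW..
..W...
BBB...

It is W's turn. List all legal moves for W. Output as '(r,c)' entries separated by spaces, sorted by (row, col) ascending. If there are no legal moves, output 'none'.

(0,0): flips 2 -> legal
(0,1): no bracket -> illegal
(0,2): flips 3 -> legal
(0,3): flips 2 -> legal
(0,4): no bracket -> illegal
(0,5): no bracket -> illegal
(1,5): no bracket -> illegal
(2,0): no bracket -> illegal
(2,1): no bracket -> illegal
(2,4): no bracket -> illegal
(2,5): no bracket -> illegal
(3,1): flips 1 -> legal
(3,4): no bracket -> illegal
(4,0): no bracket -> illegal
(4,1): no bracket -> illegal
(4,3): no bracket -> illegal
(5,3): no bracket -> illegal

Answer: (0,0) (0,2) (0,3) (3,1)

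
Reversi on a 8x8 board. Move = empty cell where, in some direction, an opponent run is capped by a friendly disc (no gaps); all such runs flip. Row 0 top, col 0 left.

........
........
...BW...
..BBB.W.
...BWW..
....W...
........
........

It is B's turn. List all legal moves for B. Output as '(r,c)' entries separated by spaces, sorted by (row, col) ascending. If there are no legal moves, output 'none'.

Answer: (1,4) (1,5) (2,5) (4,6) (5,5) (5,6) (6,4) (6,5)

Derivation:
(1,3): no bracket -> illegal
(1,4): flips 1 -> legal
(1,5): flips 1 -> legal
(2,5): flips 1 -> legal
(2,6): no bracket -> illegal
(2,7): no bracket -> illegal
(3,5): no bracket -> illegal
(3,7): no bracket -> illegal
(4,6): flips 2 -> legal
(4,7): no bracket -> illegal
(5,3): no bracket -> illegal
(5,5): flips 1 -> legal
(5,6): flips 1 -> legal
(6,3): no bracket -> illegal
(6,4): flips 2 -> legal
(6,5): flips 1 -> legal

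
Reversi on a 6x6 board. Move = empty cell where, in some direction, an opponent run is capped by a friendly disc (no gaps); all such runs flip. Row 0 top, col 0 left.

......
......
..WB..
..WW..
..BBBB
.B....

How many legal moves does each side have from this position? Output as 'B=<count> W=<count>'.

-- B to move --
(1,1): flips 2 -> legal
(1,2): flips 2 -> legal
(1,3): no bracket -> illegal
(2,1): flips 2 -> legal
(2,4): flips 1 -> legal
(3,1): no bracket -> illegal
(3,4): no bracket -> illegal
(4,1): flips 1 -> legal
B mobility = 5
-- W to move --
(1,2): no bracket -> illegal
(1,3): flips 1 -> legal
(1,4): flips 1 -> legal
(2,4): flips 1 -> legal
(3,1): no bracket -> illegal
(3,4): no bracket -> illegal
(3,5): no bracket -> illegal
(4,0): no bracket -> illegal
(4,1): no bracket -> illegal
(5,0): no bracket -> illegal
(5,2): flips 1 -> legal
(5,3): flips 1 -> legal
(5,4): flips 1 -> legal
(5,5): flips 1 -> legal
W mobility = 7

Answer: B=5 W=7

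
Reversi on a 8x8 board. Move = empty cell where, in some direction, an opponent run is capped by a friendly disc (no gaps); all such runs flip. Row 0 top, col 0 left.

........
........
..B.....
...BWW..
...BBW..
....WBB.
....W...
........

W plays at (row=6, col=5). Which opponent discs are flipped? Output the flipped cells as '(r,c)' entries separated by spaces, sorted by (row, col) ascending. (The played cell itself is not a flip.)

Dir NW: first cell 'W' (not opp) -> no flip
Dir N: opp run (5,5) capped by W -> flip
Dir NE: opp run (5,6), next='.' -> no flip
Dir W: first cell 'W' (not opp) -> no flip
Dir E: first cell '.' (not opp) -> no flip
Dir SW: first cell '.' (not opp) -> no flip
Dir S: first cell '.' (not opp) -> no flip
Dir SE: first cell '.' (not opp) -> no flip

Answer: (5,5)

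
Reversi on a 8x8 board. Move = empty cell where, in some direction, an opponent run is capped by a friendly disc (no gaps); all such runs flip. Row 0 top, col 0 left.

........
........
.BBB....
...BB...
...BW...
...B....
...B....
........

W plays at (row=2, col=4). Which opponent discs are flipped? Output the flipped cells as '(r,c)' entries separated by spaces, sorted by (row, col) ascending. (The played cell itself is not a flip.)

Dir NW: first cell '.' (not opp) -> no flip
Dir N: first cell '.' (not opp) -> no flip
Dir NE: first cell '.' (not opp) -> no flip
Dir W: opp run (2,3) (2,2) (2,1), next='.' -> no flip
Dir E: first cell '.' (not opp) -> no flip
Dir SW: opp run (3,3), next='.' -> no flip
Dir S: opp run (3,4) capped by W -> flip
Dir SE: first cell '.' (not opp) -> no flip

Answer: (3,4)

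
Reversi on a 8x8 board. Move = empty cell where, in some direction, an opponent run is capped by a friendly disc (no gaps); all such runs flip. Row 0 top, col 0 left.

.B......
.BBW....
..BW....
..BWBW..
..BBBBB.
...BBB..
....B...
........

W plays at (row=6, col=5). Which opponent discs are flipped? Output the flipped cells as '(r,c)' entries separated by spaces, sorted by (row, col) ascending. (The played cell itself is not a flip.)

Dir NW: opp run (5,4) (4,3) (3,2), next='.' -> no flip
Dir N: opp run (5,5) (4,5) capped by W -> flip
Dir NE: first cell '.' (not opp) -> no flip
Dir W: opp run (6,4), next='.' -> no flip
Dir E: first cell '.' (not opp) -> no flip
Dir SW: first cell '.' (not opp) -> no flip
Dir S: first cell '.' (not opp) -> no flip
Dir SE: first cell '.' (not opp) -> no flip

Answer: (4,5) (5,5)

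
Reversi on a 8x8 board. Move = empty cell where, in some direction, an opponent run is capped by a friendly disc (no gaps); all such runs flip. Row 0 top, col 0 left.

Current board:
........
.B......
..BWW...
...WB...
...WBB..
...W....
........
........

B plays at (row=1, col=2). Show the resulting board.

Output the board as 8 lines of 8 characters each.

Place B at (1,2); scan 8 dirs for brackets.
Dir NW: first cell '.' (not opp) -> no flip
Dir N: first cell '.' (not opp) -> no flip
Dir NE: first cell '.' (not opp) -> no flip
Dir W: first cell 'B' (not opp) -> no flip
Dir E: first cell '.' (not opp) -> no flip
Dir SW: first cell '.' (not opp) -> no flip
Dir S: first cell 'B' (not opp) -> no flip
Dir SE: opp run (2,3) capped by B -> flip
All flips: (2,3)

Answer: ........
.BB.....
..BBW...
...WB...
...WBB..
...W....
........
........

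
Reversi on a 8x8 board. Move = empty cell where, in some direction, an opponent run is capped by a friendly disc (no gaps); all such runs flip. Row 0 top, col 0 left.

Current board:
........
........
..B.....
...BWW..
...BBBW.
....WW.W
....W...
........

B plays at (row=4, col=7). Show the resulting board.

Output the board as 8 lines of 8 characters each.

Place B at (4,7); scan 8 dirs for brackets.
Dir NW: first cell '.' (not opp) -> no flip
Dir N: first cell '.' (not opp) -> no flip
Dir NE: edge -> no flip
Dir W: opp run (4,6) capped by B -> flip
Dir E: edge -> no flip
Dir SW: first cell '.' (not opp) -> no flip
Dir S: opp run (5,7), next='.' -> no flip
Dir SE: edge -> no flip
All flips: (4,6)

Answer: ........
........
..B.....
...BWW..
...BBBBB
....WW.W
....W...
........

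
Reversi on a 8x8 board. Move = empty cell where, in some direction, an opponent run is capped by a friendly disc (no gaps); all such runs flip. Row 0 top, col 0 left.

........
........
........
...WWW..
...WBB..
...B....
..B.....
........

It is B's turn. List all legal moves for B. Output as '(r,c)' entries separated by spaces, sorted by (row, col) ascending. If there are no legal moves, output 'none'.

(2,2): flips 1 -> legal
(2,3): flips 3 -> legal
(2,4): flips 1 -> legal
(2,5): flips 1 -> legal
(2,6): flips 1 -> legal
(3,2): no bracket -> illegal
(3,6): no bracket -> illegal
(4,2): flips 1 -> legal
(4,6): no bracket -> illegal
(5,2): no bracket -> illegal
(5,4): no bracket -> illegal

Answer: (2,2) (2,3) (2,4) (2,5) (2,6) (4,2)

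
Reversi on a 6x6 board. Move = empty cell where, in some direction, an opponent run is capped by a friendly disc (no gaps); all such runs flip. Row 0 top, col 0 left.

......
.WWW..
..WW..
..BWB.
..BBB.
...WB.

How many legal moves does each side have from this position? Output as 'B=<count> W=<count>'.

-- B to move --
(0,0): flips 3 -> legal
(0,1): flips 2 -> legal
(0,2): flips 2 -> legal
(0,3): flips 3 -> legal
(0,4): no bracket -> illegal
(1,0): no bracket -> illegal
(1,4): flips 1 -> legal
(2,0): no bracket -> illegal
(2,1): no bracket -> illegal
(2,4): flips 1 -> legal
(3,1): no bracket -> illegal
(5,2): flips 1 -> legal
B mobility = 7
-- W to move --
(2,1): no bracket -> illegal
(2,4): no bracket -> illegal
(2,5): no bracket -> illegal
(3,1): flips 2 -> legal
(3,5): flips 2 -> legal
(4,1): flips 1 -> legal
(4,5): flips 1 -> legal
(5,1): flips 1 -> legal
(5,2): flips 2 -> legal
(5,5): flips 2 -> legal
W mobility = 7

Answer: B=7 W=7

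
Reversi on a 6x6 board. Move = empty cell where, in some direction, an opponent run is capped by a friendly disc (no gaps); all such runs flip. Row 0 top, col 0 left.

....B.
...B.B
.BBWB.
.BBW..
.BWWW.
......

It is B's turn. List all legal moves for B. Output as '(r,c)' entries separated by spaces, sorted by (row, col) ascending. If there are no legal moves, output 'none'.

Answer: (1,4) (3,4) (4,5) (5,1) (5,2) (5,3) (5,4) (5,5)

Derivation:
(1,2): no bracket -> illegal
(1,4): flips 1 -> legal
(3,4): flips 1 -> legal
(3,5): no bracket -> illegal
(4,5): flips 3 -> legal
(5,1): flips 2 -> legal
(5,2): flips 1 -> legal
(5,3): flips 4 -> legal
(5,4): flips 1 -> legal
(5,5): flips 2 -> legal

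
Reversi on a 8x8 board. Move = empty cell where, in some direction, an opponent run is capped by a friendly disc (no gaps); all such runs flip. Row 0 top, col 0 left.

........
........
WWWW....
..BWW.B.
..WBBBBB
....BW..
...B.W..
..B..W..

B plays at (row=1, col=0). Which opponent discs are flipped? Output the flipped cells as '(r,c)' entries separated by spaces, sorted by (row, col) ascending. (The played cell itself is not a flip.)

Dir NW: edge -> no flip
Dir N: first cell '.' (not opp) -> no flip
Dir NE: first cell '.' (not opp) -> no flip
Dir W: edge -> no flip
Dir E: first cell '.' (not opp) -> no flip
Dir SW: edge -> no flip
Dir S: opp run (2,0), next='.' -> no flip
Dir SE: opp run (2,1) capped by B -> flip

Answer: (2,1)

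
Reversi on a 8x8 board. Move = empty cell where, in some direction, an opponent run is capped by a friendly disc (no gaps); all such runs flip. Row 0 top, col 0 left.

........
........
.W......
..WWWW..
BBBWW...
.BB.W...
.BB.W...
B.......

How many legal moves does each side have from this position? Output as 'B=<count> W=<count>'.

-- B to move --
(1,0): no bracket -> illegal
(1,1): no bracket -> illegal
(1,2): no bracket -> illegal
(2,0): no bracket -> illegal
(2,2): flips 1 -> legal
(2,3): flips 1 -> legal
(2,4): flips 1 -> legal
(2,5): flips 2 -> legal
(2,6): no bracket -> illegal
(3,0): no bracket -> illegal
(3,1): no bracket -> illegal
(3,6): no bracket -> illegal
(4,5): flips 2 -> legal
(4,6): no bracket -> illegal
(5,3): no bracket -> illegal
(5,5): no bracket -> illegal
(6,3): no bracket -> illegal
(6,5): no bracket -> illegal
(7,3): no bracket -> illegal
(7,4): no bracket -> illegal
(7,5): no bracket -> illegal
B mobility = 5
-- W to move --
(3,0): no bracket -> illegal
(3,1): no bracket -> illegal
(5,0): flips 1 -> legal
(5,3): no bracket -> illegal
(6,0): flips 2 -> legal
(6,3): no bracket -> illegal
(7,1): no bracket -> illegal
(7,2): flips 3 -> legal
(7,3): no bracket -> illegal
W mobility = 3

Answer: B=5 W=3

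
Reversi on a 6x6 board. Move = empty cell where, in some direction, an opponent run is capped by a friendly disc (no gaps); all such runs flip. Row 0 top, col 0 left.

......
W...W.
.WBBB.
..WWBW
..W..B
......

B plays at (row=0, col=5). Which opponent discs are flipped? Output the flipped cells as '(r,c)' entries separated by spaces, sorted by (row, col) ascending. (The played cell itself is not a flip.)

Answer: (1,4)

Derivation:
Dir NW: edge -> no flip
Dir N: edge -> no flip
Dir NE: edge -> no flip
Dir W: first cell '.' (not opp) -> no flip
Dir E: edge -> no flip
Dir SW: opp run (1,4) capped by B -> flip
Dir S: first cell '.' (not opp) -> no flip
Dir SE: edge -> no flip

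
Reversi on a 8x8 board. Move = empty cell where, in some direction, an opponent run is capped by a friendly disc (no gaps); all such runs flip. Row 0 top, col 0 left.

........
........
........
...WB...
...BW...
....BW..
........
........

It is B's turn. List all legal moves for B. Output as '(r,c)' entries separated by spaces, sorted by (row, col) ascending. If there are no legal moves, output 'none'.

(2,2): no bracket -> illegal
(2,3): flips 1 -> legal
(2,4): no bracket -> illegal
(3,2): flips 1 -> legal
(3,5): no bracket -> illegal
(4,2): no bracket -> illegal
(4,5): flips 1 -> legal
(4,6): no bracket -> illegal
(5,3): no bracket -> illegal
(5,6): flips 1 -> legal
(6,4): no bracket -> illegal
(6,5): no bracket -> illegal
(6,6): no bracket -> illegal

Answer: (2,3) (3,2) (4,5) (5,6)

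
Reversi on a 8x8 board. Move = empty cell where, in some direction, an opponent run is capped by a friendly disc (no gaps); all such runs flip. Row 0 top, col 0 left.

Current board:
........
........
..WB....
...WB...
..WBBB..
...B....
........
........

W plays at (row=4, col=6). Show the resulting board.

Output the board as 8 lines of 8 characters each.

Place W at (4,6); scan 8 dirs for brackets.
Dir NW: first cell '.' (not opp) -> no flip
Dir N: first cell '.' (not opp) -> no flip
Dir NE: first cell '.' (not opp) -> no flip
Dir W: opp run (4,5) (4,4) (4,3) capped by W -> flip
Dir E: first cell '.' (not opp) -> no flip
Dir SW: first cell '.' (not opp) -> no flip
Dir S: first cell '.' (not opp) -> no flip
Dir SE: first cell '.' (not opp) -> no flip
All flips: (4,3) (4,4) (4,5)

Answer: ........
........
..WB....
...WB...
..WWWWW.
...B....
........
........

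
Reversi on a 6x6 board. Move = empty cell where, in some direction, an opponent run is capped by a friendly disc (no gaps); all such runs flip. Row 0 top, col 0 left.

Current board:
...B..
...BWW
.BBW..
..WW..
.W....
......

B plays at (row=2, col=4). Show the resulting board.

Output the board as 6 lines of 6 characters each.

Place B at (2,4); scan 8 dirs for brackets.
Dir NW: first cell 'B' (not opp) -> no flip
Dir N: opp run (1,4), next='.' -> no flip
Dir NE: opp run (1,5), next=edge -> no flip
Dir W: opp run (2,3) capped by B -> flip
Dir E: first cell '.' (not opp) -> no flip
Dir SW: opp run (3,3), next='.' -> no flip
Dir S: first cell '.' (not opp) -> no flip
Dir SE: first cell '.' (not opp) -> no flip
All flips: (2,3)

Answer: ...B..
...BWW
.BBBB.
..WW..
.W....
......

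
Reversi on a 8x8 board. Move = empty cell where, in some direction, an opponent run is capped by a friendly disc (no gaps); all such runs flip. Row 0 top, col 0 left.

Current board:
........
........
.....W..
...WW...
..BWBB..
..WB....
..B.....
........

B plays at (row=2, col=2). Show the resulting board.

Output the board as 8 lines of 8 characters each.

Place B at (2,2); scan 8 dirs for brackets.
Dir NW: first cell '.' (not opp) -> no flip
Dir N: first cell '.' (not opp) -> no flip
Dir NE: first cell '.' (not opp) -> no flip
Dir W: first cell '.' (not opp) -> no flip
Dir E: first cell '.' (not opp) -> no flip
Dir SW: first cell '.' (not opp) -> no flip
Dir S: first cell '.' (not opp) -> no flip
Dir SE: opp run (3,3) capped by B -> flip
All flips: (3,3)

Answer: ........
........
..B..W..
...BW...
..BWBB..
..WB....
..B.....
........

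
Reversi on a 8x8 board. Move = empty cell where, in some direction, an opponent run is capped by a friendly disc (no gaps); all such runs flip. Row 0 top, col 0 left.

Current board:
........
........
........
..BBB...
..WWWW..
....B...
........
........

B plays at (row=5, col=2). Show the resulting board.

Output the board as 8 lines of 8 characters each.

Place B at (5,2); scan 8 dirs for brackets.
Dir NW: first cell '.' (not opp) -> no flip
Dir N: opp run (4,2) capped by B -> flip
Dir NE: opp run (4,3) capped by B -> flip
Dir W: first cell '.' (not opp) -> no flip
Dir E: first cell '.' (not opp) -> no flip
Dir SW: first cell '.' (not opp) -> no flip
Dir S: first cell '.' (not opp) -> no flip
Dir SE: first cell '.' (not opp) -> no flip
All flips: (4,2) (4,3)

Answer: ........
........
........
..BBB...
..BBWW..
..B.B...
........
........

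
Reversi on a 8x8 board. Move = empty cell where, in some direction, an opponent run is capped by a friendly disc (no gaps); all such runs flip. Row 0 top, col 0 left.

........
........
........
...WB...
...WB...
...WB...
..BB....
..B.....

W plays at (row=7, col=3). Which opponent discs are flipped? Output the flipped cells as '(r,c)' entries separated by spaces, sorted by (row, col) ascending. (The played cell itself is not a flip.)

Answer: (6,3)

Derivation:
Dir NW: opp run (6,2), next='.' -> no flip
Dir N: opp run (6,3) capped by W -> flip
Dir NE: first cell '.' (not opp) -> no flip
Dir W: opp run (7,2), next='.' -> no flip
Dir E: first cell '.' (not opp) -> no flip
Dir SW: edge -> no flip
Dir S: edge -> no flip
Dir SE: edge -> no flip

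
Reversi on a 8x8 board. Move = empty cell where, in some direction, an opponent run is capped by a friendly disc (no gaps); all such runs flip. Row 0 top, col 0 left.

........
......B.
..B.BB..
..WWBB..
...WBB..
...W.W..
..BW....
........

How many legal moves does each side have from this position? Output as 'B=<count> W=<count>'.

-- B to move --
(2,1): no bracket -> illegal
(2,3): no bracket -> illegal
(3,1): flips 2 -> legal
(4,1): no bracket -> illegal
(4,2): flips 3 -> legal
(4,6): no bracket -> illegal
(5,2): flips 1 -> legal
(5,4): no bracket -> illegal
(5,6): no bracket -> illegal
(6,4): flips 1 -> legal
(6,5): flips 1 -> legal
(6,6): flips 1 -> legal
(7,2): no bracket -> illegal
(7,3): no bracket -> illegal
(7,4): no bracket -> illegal
B mobility = 6
-- W to move --
(0,5): no bracket -> illegal
(0,6): no bracket -> illegal
(0,7): flips 3 -> legal
(1,1): flips 1 -> legal
(1,2): flips 1 -> legal
(1,3): no bracket -> illegal
(1,4): no bracket -> illegal
(1,5): flips 4 -> legal
(1,7): no bracket -> illegal
(2,1): no bracket -> illegal
(2,3): no bracket -> illegal
(2,6): flips 2 -> legal
(2,7): no bracket -> illegal
(3,1): no bracket -> illegal
(3,6): flips 2 -> legal
(4,6): flips 2 -> legal
(5,1): no bracket -> illegal
(5,2): no bracket -> illegal
(5,4): no bracket -> illegal
(5,6): no bracket -> illegal
(6,1): flips 1 -> legal
(7,1): flips 1 -> legal
(7,2): no bracket -> illegal
(7,3): no bracket -> illegal
W mobility = 9

Answer: B=6 W=9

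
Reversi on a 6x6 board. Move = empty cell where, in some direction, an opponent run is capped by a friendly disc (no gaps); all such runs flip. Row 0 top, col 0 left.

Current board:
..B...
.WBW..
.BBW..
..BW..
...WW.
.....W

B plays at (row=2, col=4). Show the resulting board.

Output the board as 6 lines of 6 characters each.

Answer: ..B...
.WBB..
.BBBB.
..BW..
...WW.
.....W

Derivation:
Place B at (2,4); scan 8 dirs for brackets.
Dir NW: opp run (1,3) capped by B -> flip
Dir N: first cell '.' (not opp) -> no flip
Dir NE: first cell '.' (not opp) -> no flip
Dir W: opp run (2,3) capped by B -> flip
Dir E: first cell '.' (not opp) -> no flip
Dir SW: opp run (3,3), next='.' -> no flip
Dir S: first cell '.' (not opp) -> no flip
Dir SE: first cell '.' (not opp) -> no flip
All flips: (1,3) (2,3)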